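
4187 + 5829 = 10016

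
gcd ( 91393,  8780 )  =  1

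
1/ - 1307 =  - 1/1307 = - 0.00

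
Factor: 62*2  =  2^2 * 31^1= 124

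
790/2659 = 790/2659 = 0.30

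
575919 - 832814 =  - 256895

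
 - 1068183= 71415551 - 72483734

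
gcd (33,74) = 1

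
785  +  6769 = 7554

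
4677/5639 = 4677/5639 = 0.83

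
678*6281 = 4258518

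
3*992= 2976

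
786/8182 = 393/4091 =0.10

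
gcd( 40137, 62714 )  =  1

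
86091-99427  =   - 13336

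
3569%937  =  758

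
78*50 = 3900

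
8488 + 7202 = 15690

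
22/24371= 22/24371 = 0.00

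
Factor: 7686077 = 7^1  *  983^1*1117^1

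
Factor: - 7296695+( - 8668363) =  - 2^1*3^1*1489^1*1787^1  =  -  15965058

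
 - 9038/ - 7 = 1291 + 1/7=1291.14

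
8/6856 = 1/857 = 0.00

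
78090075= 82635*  945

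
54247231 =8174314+46072917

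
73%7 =3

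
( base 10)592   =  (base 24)10G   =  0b1001010000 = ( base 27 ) LP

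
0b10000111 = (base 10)135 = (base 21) 69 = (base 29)4J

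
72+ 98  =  170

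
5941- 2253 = 3688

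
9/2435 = 9/2435=0.00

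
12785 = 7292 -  - 5493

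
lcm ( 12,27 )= 108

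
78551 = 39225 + 39326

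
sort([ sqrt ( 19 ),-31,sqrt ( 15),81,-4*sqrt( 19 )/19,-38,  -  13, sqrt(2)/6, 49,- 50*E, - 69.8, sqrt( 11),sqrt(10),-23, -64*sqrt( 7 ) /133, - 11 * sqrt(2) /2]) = [ - 50*E, - 69.8, -38, - 31, - 23,-13,- 11*sqrt( 2 )/2, - 64*sqrt( 7) /133, - 4*sqrt ( 19) /19 , sqrt(2 )/6,sqrt(10 ),sqrt( 11 ),sqrt( 15 ),sqrt(19 ), 49, 81]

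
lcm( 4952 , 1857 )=14856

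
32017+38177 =70194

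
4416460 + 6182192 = 10598652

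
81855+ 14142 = 95997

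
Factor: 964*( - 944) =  - 2^6*59^1 * 241^1 = -910016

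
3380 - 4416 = -1036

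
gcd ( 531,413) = 59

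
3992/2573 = 1 + 1419/2573=   1.55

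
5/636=5/636 = 0.01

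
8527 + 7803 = 16330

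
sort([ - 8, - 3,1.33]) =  [  -  8, - 3,1.33] 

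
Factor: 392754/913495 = 2^1*3^1*5^(-1 )*11^( - 1)* 17^( - 1 )*67^1= 402/935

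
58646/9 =58646/9 = 6516.22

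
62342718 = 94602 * 659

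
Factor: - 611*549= - 3^2*13^1*47^1*61^1 = - 335439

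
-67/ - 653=67/653 =0.10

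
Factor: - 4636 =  - 2^2*19^1*61^1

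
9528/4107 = 2 + 438/1369= 2.32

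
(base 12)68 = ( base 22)3e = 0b1010000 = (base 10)80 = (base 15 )55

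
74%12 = 2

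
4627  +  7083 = 11710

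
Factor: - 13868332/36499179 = -2^2  *  3^( - 1 )*41^1 * 103^1 * 821^1 * 12166393^( - 1)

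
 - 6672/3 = -2224 = - 2224.00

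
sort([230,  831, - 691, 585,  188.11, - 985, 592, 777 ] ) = [ - 985, - 691, 188.11,230,585,592, 777,  831 ] 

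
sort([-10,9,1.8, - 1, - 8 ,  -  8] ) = [ - 10,-8, - 8, - 1,1.8 , 9]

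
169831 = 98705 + 71126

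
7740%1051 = 383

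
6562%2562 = 1438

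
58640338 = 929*63122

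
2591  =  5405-2814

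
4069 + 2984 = 7053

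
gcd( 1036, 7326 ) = 74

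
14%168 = 14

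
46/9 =46/9 = 5.11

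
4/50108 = 1/12527 = 0.00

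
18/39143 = 18/39143 = 0.00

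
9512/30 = 4756/15 = 317.07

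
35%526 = 35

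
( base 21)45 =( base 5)324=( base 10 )89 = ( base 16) 59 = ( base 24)3H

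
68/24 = 17/6 = 2.83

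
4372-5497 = - 1125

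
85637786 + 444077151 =529714937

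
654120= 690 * 948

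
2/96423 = 2/96423 = 0.00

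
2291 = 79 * 29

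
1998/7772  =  999/3886 = 0.26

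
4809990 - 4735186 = 74804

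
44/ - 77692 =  -1 + 19412/19423 =-  0.00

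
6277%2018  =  223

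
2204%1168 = 1036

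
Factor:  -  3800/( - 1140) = 2^1* 3^( - 1)*5^1 = 10/3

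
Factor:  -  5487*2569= - 3^1*7^1*31^1*59^1*367^1= -14096103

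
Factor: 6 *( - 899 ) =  - 5394 = -  2^1*3^1*29^1 * 31^1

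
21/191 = 21/191 = 0.11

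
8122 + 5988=14110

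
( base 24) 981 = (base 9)7334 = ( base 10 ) 5377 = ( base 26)7ol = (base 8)12401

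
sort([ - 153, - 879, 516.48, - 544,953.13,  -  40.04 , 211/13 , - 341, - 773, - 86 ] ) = [ - 879, - 773, - 544, - 341, - 153, - 86, - 40.04, 211/13, 516.48, 953.13]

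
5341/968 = 5 + 501/968 = 5.52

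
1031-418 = 613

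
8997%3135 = 2727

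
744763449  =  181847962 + 562915487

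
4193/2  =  4193/2=2096.50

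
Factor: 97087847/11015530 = 2^(  -  1 )*5^(-1)*89^( - 1 ) * 12377^(-1)*97087847^1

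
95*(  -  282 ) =-26790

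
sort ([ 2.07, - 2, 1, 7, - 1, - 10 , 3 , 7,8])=[ - 10, - 2,  -  1,  1 , 2.07, 3, 7, 7,8]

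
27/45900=1/1700 = 0.00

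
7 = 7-0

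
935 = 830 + 105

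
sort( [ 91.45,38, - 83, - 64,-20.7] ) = [  -  83 , - 64, - 20.7,  38, 91.45]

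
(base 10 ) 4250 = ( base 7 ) 15251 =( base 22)8h4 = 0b1000010011010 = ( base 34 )3N0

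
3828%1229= 141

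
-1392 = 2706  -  4098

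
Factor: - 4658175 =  - 3^3*5^2 * 67^1*103^1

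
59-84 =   -  25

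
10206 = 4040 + 6166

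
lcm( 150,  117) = 5850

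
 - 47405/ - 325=9481/65 = 145.86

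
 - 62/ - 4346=31/2173 = 0.01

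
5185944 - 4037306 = 1148638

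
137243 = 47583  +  89660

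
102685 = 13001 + 89684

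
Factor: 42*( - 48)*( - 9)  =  2^5*3^4*7^1 = 18144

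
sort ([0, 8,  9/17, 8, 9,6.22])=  [ 0,9/17 , 6.22, 8,8, 9 ]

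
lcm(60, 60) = 60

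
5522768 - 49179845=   -43657077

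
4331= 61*71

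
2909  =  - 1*( - 2909)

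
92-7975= - 7883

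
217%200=17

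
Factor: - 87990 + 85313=-2677 = - 2677^1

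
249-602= - 353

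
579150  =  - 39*( - 14850 )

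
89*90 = 8010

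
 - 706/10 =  - 353/5 = -70.60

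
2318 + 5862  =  8180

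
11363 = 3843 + 7520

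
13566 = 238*57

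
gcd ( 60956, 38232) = 4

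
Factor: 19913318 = 2^1*457^1*21787^1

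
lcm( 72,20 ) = 360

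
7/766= 7/766 = 0.01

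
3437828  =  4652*739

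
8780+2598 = 11378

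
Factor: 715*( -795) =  - 3^1* 5^2 * 11^1*13^1*53^1 =-568425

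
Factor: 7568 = 2^4*11^1*43^1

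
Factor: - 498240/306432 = -2^( - 2 )*5^1*7^ ( - 1)*19^( - 1)  *  173^1  =  - 865/532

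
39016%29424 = 9592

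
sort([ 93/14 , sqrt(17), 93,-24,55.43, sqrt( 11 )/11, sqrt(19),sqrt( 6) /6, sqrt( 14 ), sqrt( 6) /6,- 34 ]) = [-34, - 24 , sqrt( 11 )/11, sqrt( 6) /6, sqrt( 6 ) /6, sqrt(14),sqrt( 17 ),sqrt(19),93/14,  55.43,93]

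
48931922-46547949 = 2383973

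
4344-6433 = -2089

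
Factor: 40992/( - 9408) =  - 61/14 =- 2^( - 1)*7^( - 1)*61^1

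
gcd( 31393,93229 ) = 1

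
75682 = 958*79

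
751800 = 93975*8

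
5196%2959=2237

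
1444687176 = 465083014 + 979604162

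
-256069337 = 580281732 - 836351069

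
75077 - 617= 74460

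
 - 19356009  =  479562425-498918434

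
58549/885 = 66  +  139/885 = 66.16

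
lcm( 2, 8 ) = 8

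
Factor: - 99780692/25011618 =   -  49890346/12505809=- 2^1*3^(-1)*11^1 * 31^1*191^1*233^(-1) * 383^1*17891^(  -  1)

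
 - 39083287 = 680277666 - 719360953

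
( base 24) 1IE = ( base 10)1022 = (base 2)1111111110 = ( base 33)UW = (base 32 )vu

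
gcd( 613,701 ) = 1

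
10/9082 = 5/4541  =  0.00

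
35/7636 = 35/7636  =  0.00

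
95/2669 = 95/2669  =  0.04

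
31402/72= 436  +  5/36 = 436.14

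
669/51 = 13  +  2/17 = 13.12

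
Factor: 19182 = 2^1*3^1*23^1*139^1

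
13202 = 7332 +5870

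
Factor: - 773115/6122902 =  - 2^(  -  1) * 3^1*5^1*7^1 * 19^(  -  1 )*37^1*59^ ( - 1) * 199^1*2731^( -1)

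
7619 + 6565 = 14184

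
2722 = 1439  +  1283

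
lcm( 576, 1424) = 51264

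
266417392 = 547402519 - 280985127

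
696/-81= - 9 + 11/27 = - 8.59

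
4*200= 800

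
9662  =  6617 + 3045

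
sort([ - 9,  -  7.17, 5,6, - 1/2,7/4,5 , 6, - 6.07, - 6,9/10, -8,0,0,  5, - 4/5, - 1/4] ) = [ - 9, - 8, - 7.17,- 6.07, - 6, - 4/5, - 1/2, - 1/4 , 0, 0 , 9/10, 7/4, 5 , 5,5,6, 6] 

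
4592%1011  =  548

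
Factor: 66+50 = 116 = 2^2  *  29^1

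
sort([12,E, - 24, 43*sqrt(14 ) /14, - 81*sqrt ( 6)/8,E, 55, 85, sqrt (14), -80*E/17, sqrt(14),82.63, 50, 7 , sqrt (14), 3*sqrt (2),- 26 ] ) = [ - 26,-81*sqrt(6) /8 , - 24, - 80*E/17 , E, E, sqrt ( 14),  sqrt(14), sqrt(14),3*sqrt(2) , 7,43 * sqrt(14) /14, 12, 50, 55, 82.63,  85]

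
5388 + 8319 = 13707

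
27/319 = 27/319 = 0.08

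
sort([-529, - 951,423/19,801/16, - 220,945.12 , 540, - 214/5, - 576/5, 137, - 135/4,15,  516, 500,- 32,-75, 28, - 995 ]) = [ - 995,-951, - 529, - 220, - 576/5, - 75, - 214/5, - 135/4, - 32 , 15, 423/19,28,801/16, 137, 500, 516, 540,945.12]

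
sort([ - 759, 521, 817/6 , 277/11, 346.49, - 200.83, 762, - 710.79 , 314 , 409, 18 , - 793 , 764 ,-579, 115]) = [-793, - 759,-710.79, - 579, - 200.83,18 , 277/11, 115, 817/6 , 314  ,  346.49,409, 521, 762,764]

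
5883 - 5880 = 3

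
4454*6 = 26724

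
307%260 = 47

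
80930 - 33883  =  47047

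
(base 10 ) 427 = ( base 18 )15D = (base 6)1551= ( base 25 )h2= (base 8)653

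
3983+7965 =11948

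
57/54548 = 57/54548= 0.00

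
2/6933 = 2/6933 = 0.00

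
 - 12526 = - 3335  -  9191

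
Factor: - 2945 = -5^1*19^1*31^1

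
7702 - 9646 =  - 1944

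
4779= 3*1593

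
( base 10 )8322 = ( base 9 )12366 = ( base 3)102102020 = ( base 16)2082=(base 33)7L6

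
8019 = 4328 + 3691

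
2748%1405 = 1343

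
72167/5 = 72167/5  =  14433.40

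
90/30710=9/3071 = 0.00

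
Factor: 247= 13^1*19^1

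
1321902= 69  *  19158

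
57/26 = 57/26 = 2.19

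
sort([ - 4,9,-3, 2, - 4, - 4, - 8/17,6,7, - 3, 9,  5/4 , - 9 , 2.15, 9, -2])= [ - 9, - 4,  -  4,  -  4, - 3, - 3,  -  2,-8/17,5/4, 2,  2.15, 6,7, 9, 9,9 ] 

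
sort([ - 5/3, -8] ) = [-8, - 5/3]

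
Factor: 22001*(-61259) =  - 1347759259 = - 7^2*11^1*449^1*5569^1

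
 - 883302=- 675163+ - 208139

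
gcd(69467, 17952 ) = 1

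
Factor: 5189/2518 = 2^( - 1 )*1259^( - 1 )* 5189^1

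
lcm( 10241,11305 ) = 870485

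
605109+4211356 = 4816465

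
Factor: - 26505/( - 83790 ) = 2^( - 1)*7^( - 2)*31^1  =  31/98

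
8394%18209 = 8394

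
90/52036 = 45/26018 = 0.00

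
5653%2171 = 1311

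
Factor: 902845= 5^1*180569^1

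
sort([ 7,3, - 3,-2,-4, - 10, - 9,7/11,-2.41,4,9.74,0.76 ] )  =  [ - 10, - 9,  -  4,-3, - 2.41, - 2,7/11,0.76 , 3 , 4 , 7,9.74] 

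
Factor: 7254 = 2^1*3^2*13^1*31^1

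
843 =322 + 521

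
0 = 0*66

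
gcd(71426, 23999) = 1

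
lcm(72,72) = 72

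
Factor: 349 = 349^1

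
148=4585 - 4437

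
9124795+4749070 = 13873865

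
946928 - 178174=768754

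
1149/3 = 383= 383.00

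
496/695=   496/695=0.71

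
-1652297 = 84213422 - 85865719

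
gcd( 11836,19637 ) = 269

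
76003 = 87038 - 11035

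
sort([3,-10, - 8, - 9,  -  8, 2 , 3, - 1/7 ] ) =[ - 10, - 9, - 8, - 8 ,- 1/7,2  ,  3 , 3 ]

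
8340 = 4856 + 3484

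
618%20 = 18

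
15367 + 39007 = 54374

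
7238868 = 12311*588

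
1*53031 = 53031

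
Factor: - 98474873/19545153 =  - 3^( - 1 )*7^1*79^( - 1)*82469^ ( - 1)*14067839^1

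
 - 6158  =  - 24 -6134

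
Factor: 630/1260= 1/2  =  2^( - 1 )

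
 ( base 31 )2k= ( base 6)214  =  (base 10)82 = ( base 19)46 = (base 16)52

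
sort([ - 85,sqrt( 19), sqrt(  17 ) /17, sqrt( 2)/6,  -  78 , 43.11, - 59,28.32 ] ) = [ - 85, - 78, - 59,  sqrt( 2)/6, sqrt(17)/17,  sqrt(19), 28.32, 43.11]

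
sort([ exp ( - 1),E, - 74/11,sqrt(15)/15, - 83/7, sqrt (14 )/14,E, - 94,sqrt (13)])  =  [ - 94, - 83/7, - 74/11, sqrt (15 ) /15, sqrt( 14)/14, exp( - 1),E, E,sqrt( 13)] 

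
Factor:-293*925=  - 271025 = - 5^2*37^1 * 293^1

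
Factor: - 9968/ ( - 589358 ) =8/473=2^3*11^( - 1)*43^( - 1)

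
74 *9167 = 678358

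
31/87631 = 31/87631 = 0.00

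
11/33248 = 11/33248 = 0.00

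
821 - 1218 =-397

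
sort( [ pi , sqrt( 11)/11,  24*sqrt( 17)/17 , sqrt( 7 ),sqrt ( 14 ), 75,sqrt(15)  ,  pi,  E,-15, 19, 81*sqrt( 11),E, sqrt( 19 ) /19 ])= [-15, sqrt( 19 )/19,sqrt( 11)/11, sqrt(7),  E,E, pi,pi,sqrt ( 14) , sqrt( 15 ), 24*sqrt (17 )/17,  19  ,  75, 81 * sqrt( 11) ] 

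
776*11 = 8536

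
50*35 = 1750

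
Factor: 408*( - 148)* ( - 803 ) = 2^5*3^1*11^1*17^1*37^1*73^1 = 48488352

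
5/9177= 5/9177 = 0.00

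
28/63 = 4/9 = 0.44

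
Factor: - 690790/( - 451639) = 2^1*5^1 * 17^( - 1)*31^(  -  1 )*37^1*857^(- 1) * 1867^1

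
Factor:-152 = - 2^3*19^1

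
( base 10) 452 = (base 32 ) e4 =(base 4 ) 13010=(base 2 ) 111000100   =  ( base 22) KC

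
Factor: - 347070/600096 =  - 2^( - 4 )*5^1*7^( - 1)*19^(-1)*23^1 * 47^( - 1)*503^1=- 57845/100016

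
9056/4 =2264 =2264.00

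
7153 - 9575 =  -2422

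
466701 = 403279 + 63422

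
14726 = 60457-45731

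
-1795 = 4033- 5828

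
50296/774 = 25148/387=64.98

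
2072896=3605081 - 1532185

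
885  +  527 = 1412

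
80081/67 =1195+16/67 = 1195.24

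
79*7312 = 577648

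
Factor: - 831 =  - 3^1*277^1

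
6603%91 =51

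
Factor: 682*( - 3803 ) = -2593646 = - 2^1*11^1 * 31^1*3803^1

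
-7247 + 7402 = 155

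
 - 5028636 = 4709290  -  9737926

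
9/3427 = 9/3427 = 0.00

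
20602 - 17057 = 3545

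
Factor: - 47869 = -47869^1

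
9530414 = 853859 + 8676555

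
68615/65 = 13723/13 = 1055.62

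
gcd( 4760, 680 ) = 680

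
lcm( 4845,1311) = 111435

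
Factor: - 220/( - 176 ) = 2^( - 2 )*5^1 = 5/4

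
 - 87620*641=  - 56164420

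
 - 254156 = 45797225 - 46051381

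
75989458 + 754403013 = 830392471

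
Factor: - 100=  - 2^2*5^2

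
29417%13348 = 2721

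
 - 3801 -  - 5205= 1404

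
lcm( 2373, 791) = 2373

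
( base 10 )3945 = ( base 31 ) 438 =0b111101101001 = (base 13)1a46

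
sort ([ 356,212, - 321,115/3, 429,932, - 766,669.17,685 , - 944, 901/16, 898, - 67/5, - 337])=[ - 944, - 766,-337, - 321, - 67/5,115/3,901/16,212, 356,429,669.17, 685, 898,932]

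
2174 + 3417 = 5591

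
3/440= 3/440 = 0.01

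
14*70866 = 992124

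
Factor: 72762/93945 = 24254/31315 = 2^1*5^(-1)*67^1*181^1*6263^( - 1) 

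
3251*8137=26453387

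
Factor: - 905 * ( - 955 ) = 864275 =5^2* 181^1 * 191^1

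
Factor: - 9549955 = -5^1 *1909991^1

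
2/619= 2/619 = 0.00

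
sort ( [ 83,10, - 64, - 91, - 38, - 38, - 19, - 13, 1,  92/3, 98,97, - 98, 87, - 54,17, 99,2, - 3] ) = [- 98, -91,- 64,- 54,-38,- 38, - 19,- 13, - 3,1, 2,  10, 17,92/3,83,  87,97,98 , 99]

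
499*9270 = 4625730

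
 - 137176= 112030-249206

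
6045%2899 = 247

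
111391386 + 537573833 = 648965219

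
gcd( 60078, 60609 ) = 3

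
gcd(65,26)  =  13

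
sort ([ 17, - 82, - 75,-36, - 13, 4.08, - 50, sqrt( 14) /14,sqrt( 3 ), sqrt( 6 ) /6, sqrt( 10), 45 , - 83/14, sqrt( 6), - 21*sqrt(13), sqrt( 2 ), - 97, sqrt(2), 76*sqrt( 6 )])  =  [-97, - 82, - 21*sqrt( 13 ) , - 75,-50, - 36, - 13,- 83/14, sqrt(14 ) /14,sqrt( 6 ) /6, sqrt( 2), sqrt( 2),  sqrt( 3 ), sqrt (6),sqrt( 10), 4.08, 17, 45,76*sqrt( 6) ] 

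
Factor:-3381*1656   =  -2^3*3^3*7^2*23^2  =  -  5598936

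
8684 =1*8684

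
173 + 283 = 456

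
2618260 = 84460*31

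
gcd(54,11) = 1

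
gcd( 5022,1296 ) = 162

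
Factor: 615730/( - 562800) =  - 919/840 = - 2^(-3)*3^( - 1 ) * 5^ ( - 1)*7^( - 1)*919^1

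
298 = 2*149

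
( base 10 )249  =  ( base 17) eb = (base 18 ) df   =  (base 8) 371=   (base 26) 9f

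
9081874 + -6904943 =2176931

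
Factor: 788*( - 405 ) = - 319140  =  - 2^2*3^4*5^1*197^1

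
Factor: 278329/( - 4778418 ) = - 2^( - 1 )*3^( - 1) * 43^( - 1 )* 18521^( - 1 )*278329^1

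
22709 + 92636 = 115345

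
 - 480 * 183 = -87840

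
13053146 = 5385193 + 7667953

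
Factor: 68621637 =3^1 * 7^1 * 3267697^1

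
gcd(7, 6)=1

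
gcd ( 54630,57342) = 6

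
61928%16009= 13901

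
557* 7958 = 4432606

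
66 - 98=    - 32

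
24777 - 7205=17572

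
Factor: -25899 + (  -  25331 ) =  - 51230=- 2^1 * 5^1 * 47^1*109^1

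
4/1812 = 1/453 = 0.00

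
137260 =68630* 2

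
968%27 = 23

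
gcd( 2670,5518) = 178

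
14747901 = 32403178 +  - 17655277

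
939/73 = 12+63/73= 12.86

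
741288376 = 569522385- - 171765991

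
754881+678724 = 1433605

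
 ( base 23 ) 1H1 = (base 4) 32121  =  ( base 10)921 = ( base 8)1631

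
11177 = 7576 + 3601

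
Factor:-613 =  - 613^1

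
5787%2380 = 1027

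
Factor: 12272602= 2^1*6136301^1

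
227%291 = 227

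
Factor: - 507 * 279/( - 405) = 5239/15 = 3^( - 1) * 5^( - 1) * 13^2 * 31^1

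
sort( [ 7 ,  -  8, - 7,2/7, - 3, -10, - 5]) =[ - 10,  -  8,-7 , - 5  , - 3, 2/7, 7 ]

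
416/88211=416/88211 = 0.00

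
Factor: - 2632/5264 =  - 2^( - 1)=- 1/2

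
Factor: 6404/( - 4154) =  - 3202/2077 = -2^1*31^( - 1 ) * 67^( - 1 )*1601^1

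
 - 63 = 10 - 73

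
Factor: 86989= 7^1*17^2*43^1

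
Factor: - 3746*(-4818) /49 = 2^2*3^1*7^( - 2)*11^1*73^1*1873^1 = 18048228/49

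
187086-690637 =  - 503551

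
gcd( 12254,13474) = 2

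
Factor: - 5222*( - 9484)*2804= 2^5*7^1 * 373^1 * 701^1 *2371^1 =138869356192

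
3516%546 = 240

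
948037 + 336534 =1284571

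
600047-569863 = 30184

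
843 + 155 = 998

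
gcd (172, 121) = 1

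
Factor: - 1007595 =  - 3^2 *5^1*22391^1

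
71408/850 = 35704/425 = 84.01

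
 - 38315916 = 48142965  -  86458881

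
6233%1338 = 881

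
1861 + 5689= 7550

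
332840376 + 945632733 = 1278473109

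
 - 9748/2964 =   -  2437/741 =- 3.29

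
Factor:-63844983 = - 3^3 * 2364629^1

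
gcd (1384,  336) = 8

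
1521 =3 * 507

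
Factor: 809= 809^1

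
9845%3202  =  239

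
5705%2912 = 2793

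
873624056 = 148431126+725192930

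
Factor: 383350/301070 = 205/161 = 5^1*7^( - 1 )*23^( - 1 )*41^1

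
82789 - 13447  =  69342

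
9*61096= 549864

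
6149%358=63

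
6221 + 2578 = 8799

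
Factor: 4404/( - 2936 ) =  - 3/2 = -2^( - 1) * 3^1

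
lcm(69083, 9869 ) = 69083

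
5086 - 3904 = 1182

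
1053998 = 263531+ 790467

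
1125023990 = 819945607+305078383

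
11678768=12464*937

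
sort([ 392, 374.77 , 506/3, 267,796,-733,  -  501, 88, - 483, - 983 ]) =[ - 983,  -  733,-501, - 483,88,506/3,  267,374.77  ,  392,796]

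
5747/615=9  +  212/615 =9.34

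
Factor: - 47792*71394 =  - 2^5*3^1*29^1*73^1*103^1*163^1 =-  3412062048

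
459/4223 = 459/4223 = 0.11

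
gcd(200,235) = 5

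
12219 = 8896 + 3323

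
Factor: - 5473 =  - 13^1*421^1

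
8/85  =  8/85  =  0.09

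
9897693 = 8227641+1670052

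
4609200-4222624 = 386576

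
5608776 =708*7922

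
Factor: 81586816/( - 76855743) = -2^7*3^( - 3)*199^1*1459^( - 1)*1951^( - 1)*3203^1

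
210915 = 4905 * 43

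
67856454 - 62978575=4877879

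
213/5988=71/1996= 0.04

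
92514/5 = 92514/5 = 18502.80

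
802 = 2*401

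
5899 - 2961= 2938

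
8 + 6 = 14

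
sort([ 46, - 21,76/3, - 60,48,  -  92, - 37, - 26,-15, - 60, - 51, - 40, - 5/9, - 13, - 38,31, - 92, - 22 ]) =[ - 92, - 92, - 60, - 60, - 51, - 40,  -  38,  -  37, - 26, -22, - 21, - 15, - 13,- 5/9, 76/3,31,46,48 ] 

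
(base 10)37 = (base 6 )101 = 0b100101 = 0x25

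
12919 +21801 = 34720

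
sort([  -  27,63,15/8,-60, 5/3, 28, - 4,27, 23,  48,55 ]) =[- 60, - 27,-4,5/3 , 15/8,23,27 , 28,48, 55,63 ]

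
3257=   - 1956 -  - 5213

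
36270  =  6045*6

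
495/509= 495/509 = 0.97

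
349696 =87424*4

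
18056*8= 144448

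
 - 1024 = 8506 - 9530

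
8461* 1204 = 10187044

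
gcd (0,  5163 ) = 5163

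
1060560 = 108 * 9820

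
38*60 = 2280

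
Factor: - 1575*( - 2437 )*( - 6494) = - 24925757850 = -2^1*3^2*5^2 * 7^1*17^1 *191^1*2437^1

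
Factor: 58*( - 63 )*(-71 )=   259434 = 2^1*3^2*7^1*29^1*71^1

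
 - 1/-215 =1/215=0.00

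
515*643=331145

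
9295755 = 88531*105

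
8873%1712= 313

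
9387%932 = 67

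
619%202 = 13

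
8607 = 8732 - 125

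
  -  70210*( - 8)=561680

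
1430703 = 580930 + 849773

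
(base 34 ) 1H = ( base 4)303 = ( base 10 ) 51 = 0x33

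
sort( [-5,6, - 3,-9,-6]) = [-9,-6,-5 , - 3 , 6]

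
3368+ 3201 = 6569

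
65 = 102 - 37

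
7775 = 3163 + 4612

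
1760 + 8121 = 9881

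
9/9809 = 9/9809 = 0.00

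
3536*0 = 0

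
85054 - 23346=61708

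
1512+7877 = 9389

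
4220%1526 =1168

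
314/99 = 3 + 17/99 = 3.17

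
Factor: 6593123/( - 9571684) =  - 2^( - 2 )*31^( - 1)*991^1*6653^1*77191^ ( - 1)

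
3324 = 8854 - 5530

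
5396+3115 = 8511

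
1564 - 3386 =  - 1822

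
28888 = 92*314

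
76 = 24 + 52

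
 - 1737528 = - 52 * 33414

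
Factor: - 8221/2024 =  - 2^(  -  3)*11^(-1 ) * 23^( - 1 )* 8221^1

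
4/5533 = 4/5533 = 0.00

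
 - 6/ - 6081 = 2/2027 = 0.00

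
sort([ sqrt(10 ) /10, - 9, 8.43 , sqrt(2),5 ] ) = [ - 9, sqrt ( 10 )/10, sqrt( 2 ),5, 8.43 ]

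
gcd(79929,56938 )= 83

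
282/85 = 3 + 27/85 = 3.32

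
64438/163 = 64438/163 = 395.33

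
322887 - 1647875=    - 1324988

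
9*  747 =6723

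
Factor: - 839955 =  - 3^1*5^1*55997^1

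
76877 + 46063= 122940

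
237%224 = 13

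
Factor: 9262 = 2^1*11^1 * 421^1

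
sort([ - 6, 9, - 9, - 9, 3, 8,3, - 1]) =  [-9, - 9 , - 6,  -  1, 3, 3, 8  ,  9]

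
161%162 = 161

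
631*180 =113580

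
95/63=95/63 = 1.51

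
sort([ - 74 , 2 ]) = [-74,2 ] 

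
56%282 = 56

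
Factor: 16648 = 2^3 * 2081^1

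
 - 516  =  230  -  746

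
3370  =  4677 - 1307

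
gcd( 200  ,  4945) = 5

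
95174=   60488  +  34686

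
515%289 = 226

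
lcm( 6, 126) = 126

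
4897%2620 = 2277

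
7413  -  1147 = 6266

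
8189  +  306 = 8495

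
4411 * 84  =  370524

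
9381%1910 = 1741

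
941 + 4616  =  5557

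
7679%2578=2523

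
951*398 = 378498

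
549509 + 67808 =617317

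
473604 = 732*647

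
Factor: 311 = 311^1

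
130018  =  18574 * 7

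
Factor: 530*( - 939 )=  - 2^1*3^1*5^1*53^1*313^1= - 497670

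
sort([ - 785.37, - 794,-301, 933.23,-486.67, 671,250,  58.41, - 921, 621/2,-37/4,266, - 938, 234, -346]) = [-938, - 921, -794, - 785.37,-486.67, - 346, -301 , - 37/4, 58.41, 234, 250,  266, 621/2,  671, 933.23 ] 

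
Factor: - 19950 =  - 2^1*3^1 *5^2  *7^1*19^1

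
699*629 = 439671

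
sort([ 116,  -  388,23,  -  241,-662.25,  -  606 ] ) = [ - 662.25, - 606,  -  388, - 241 , 23 , 116] 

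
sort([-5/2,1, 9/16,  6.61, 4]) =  [-5/2,9/16, 1, 4,6.61]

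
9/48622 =9/48622= 0.00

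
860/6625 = 172/1325 = 0.13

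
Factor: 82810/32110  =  49/19 = 7^2*19^( - 1) 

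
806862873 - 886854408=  - 79991535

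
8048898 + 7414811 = 15463709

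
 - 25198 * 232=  - 5845936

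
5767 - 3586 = 2181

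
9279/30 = 309 + 3/10  =  309.30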